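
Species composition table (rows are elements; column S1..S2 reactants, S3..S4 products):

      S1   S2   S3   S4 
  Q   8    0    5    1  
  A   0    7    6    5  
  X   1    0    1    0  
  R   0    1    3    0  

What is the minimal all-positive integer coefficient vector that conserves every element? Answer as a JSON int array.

Coefficients: [1, 3, 1, 3]

Q: 1·8+3·0 = 8 | 1·5+3·1 = 8
A: 1·0+3·7 = 21 | 1·6+3·5 = 21
X: 1·1+3·0 = 1 | 1·1+3·0 = 1
R: 1·0+3·1 = 3 | 1·3+3·0 = 3
gcd(1,3,1,3) = 1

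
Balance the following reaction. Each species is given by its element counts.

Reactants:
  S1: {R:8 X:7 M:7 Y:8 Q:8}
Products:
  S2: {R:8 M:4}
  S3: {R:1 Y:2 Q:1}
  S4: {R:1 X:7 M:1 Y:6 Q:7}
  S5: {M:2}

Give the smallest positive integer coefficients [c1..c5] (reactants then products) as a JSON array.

Coefficients: [4, 3, 4, 4, 6]

R: 4·8 = 32 | 3·8+4·1+4·1+6·0 = 32
X: 4·7 = 28 | 3·0+4·0+4·7+6·0 = 28
M: 4·7 = 28 | 3·4+4·0+4·1+6·2 = 28
Y: 4·8 = 32 | 3·0+4·2+4·6+6·0 = 32
Q: 4·8 = 32 | 3·0+4·1+4·7+6·0 = 32
gcd(4,3,4,4,6) = 1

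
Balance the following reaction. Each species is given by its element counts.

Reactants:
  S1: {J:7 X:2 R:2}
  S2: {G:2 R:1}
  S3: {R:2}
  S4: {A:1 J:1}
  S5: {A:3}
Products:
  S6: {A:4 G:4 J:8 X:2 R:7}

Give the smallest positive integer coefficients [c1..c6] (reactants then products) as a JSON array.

Coefficients: [2, 4, 3, 2, 2, 2]

A: 2·0+4·0+3·0+2·1+2·3 = 8 | 2·4 = 8
G: 2·0+4·2+3·0+2·0+2·0 = 8 | 2·4 = 8
J: 2·7+4·0+3·0+2·1+2·0 = 16 | 2·8 = 16
X: 2·2+4·0+3·0+2·0+2·0 = 4 | 2·2 = 4
R: 2·2+4·1+3·2+2·0+2·0 = 14 | 2·7 = 14
gcd(2,4,3,2,2,2) = 1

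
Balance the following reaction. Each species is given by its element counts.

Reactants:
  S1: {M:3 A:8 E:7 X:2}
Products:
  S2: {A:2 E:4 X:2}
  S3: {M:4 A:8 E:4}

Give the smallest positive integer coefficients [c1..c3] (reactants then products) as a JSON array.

M: 4·3 = 12 | 4·0+3·4 = 12
A: 4·8 = 32 | 4·2+3·8 = 32
E: 4·7 = 28 | 4·4+3·4 = 28
X: 4·2 = 8 | 4·2+3·0 = 8
gcd(4,4,3) = 1

Coefficients: [4, 4, 3]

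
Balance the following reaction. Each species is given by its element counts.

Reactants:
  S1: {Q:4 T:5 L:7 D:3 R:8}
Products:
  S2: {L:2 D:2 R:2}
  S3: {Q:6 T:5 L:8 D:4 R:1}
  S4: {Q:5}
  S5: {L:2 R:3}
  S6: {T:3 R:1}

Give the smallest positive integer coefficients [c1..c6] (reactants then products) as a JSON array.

Coefficients: [4, 4, 1, 2, 6, 5]

Q: 4·4 = 16 | 4·0+1·6+2·5+6·0+5·0 = 16
T: 4·5 = 20 | 4·0+1·5+2·0+6·0+5·3 = 20
L: 4·7 = 28 | 4·2+1·8+2·0+6·2+5·0 = 28
D: 4·3 = 12 | 4·2+1·4+2·0+6·0+5·0 = 12
R: 4·8 = 32 | 4·2+1·1+2·0+6·3+5·1 = 32
gcd(4,4,1,2,6,5) = 1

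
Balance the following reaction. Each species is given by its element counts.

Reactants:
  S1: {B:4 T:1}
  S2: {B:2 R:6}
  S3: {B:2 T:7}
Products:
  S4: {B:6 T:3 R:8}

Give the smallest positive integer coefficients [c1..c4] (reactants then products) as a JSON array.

B: 2·4+4·2+1·2 = 18 | 3·6 = 18
T: 2·1+4·0+1·7 = 9 | 3·3 = 9
R: 2·0+4·6+1·0 = 24 | 3·8 = 24
gcd(2,4,1,3) = 1

Coefficients: [2, 4, 1, 3]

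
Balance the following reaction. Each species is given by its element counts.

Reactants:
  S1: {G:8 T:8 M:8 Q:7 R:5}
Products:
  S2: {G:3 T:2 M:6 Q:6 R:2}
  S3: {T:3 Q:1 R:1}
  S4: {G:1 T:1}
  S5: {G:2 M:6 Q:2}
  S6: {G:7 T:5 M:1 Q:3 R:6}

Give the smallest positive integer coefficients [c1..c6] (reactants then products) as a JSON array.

G: 4·8 = 32 | 2·3+4·0+6·1+3·2+2·7 = 32
T: 4·8 = 32 | 2·2+4·3+6·1+3·0+2·5 = 32
M: 4·8 = 32 | 2·6+4·0+6·0+3·6+2·1 = 32
Q: 4·7 = 28 | 2·6+4·1+6·0+3·2+2·3 = 28
R: 4·5 = 20 | 2·2+4·1+6·0+3·0+2·6 = 20
gcd(4,2,4,6,3,2) = 1

Coefficients: [4, 2, 4, 6, 3, 2]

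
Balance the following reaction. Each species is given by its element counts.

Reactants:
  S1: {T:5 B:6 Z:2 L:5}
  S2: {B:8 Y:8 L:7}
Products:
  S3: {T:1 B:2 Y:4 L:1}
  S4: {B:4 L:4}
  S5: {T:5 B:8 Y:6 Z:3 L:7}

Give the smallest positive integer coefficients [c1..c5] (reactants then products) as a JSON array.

T: 3·5+4·0 = 15 | 5·1+6·0+2·5 = 15
B: 3·6+4·8 = 50 | 5·2+6·4+2·8 = 50
Y: 3·0+4·8 = 32 | 5·4+6·0+2·6 = 32
Z: 3·2+4·0 = 6 | 5·0+6·0+2·3 = 6
L: 3·5+4·7 = 43 | 5·1+6·4+2·7 = 43
gcd(3,4,5,6,2) = 1

Coefficients: [3, 4, 5, 6, 2]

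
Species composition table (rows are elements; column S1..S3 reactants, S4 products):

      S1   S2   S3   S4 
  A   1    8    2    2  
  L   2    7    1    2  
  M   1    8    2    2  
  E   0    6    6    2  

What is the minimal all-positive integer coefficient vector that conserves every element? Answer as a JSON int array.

Coefficients: [2, 1, 1, 6]

A: 2·1+1·8+1·2 = 12 | 6·2 = 12
L: 2·2+1·7+1·1 = 12 | 6·2 = 12
M: 2·1+1·8+1·2 = 12 | 6·2 = 12
E: 2·0+1·6+1·6 = 12 | 6·2 = 12
gcd(2,1,1,6) = 1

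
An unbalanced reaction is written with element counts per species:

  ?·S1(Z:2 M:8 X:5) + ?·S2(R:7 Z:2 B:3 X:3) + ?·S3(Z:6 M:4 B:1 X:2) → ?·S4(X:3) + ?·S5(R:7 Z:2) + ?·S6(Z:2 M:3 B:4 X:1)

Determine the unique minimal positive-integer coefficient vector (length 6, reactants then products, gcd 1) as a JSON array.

R: 1·0+5·7+1·0 = 35 | 6·0+5·7+4·0 = 35
Z: 1·2+5·2+1·6 = 18 | 6·0+5·2+4·2 = 18
M: 1·8+5·0+1·4 = 12 | 6·0+5·0+4·3 = 12
B: 1·0+5·3+1·1 = 16 | 6·0+5·0+4·4 = 16
X: 1·5+5·3+1·2 = 22 | 6·3+5·0+4·1 = 22
gcd(1,5,1,6,5,4) = 1

Coefficients: [1, 5, 1, 6, 5, 4]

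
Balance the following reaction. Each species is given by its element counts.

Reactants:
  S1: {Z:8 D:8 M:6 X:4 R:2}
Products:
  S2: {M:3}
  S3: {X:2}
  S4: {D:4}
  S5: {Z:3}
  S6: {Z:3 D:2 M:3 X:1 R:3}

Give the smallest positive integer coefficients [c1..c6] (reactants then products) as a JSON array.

Z: 3·8 = 24 | 4·0+5·0+5·0+6·3+2·3 = 24
D: 3·8 = 24 | 4·0+5·0+5·4+6·0+2·2 = 24
M: 3·6 = 18 | 4·3+5·0+5·0+6·0+2·3 = 18
X: 3·4 = 12 | 4·0+5·2+5·0+6·0+2·1 = 12
R: 3·2 = 6 | 4·0+5·0+5·0+6·0+2·3 = 6
gcd(3,4,5,5,6,2) = 1

Coefficients: [3, 4, 5, 5, 6, 2]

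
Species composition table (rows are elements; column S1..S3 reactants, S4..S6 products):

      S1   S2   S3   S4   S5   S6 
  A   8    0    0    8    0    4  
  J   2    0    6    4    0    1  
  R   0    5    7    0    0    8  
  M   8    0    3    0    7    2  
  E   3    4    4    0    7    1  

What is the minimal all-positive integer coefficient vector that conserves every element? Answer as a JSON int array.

A: 5·8+5·0+1·0 = 40 | 3·8+5·0+4·4 = 40
J: 5·2+5·0+1·6 = 16 | 3·4+5·0+4·1 = 16
R: 5·0+5·5+1·7 = 32 | 3·0+5·0+4·8 = 32
M: 5·8+5·0+1·3 = 43 | 3·0+5·7+4·2 = 43
E: 5·3+5·4+1·4 = 39 | 3·0+5·7+4·1 = 39
gcd(5,5,1,3,5,4) = 1

Coefficients: [5, 5, 1, 3, 5, 4]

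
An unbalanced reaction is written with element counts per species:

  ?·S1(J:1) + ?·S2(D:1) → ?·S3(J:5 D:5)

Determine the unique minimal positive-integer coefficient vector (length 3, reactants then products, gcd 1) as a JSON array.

Coefficients: [5, 5, 1]

J: 5·1+5·0 = 5 | 1·5 = 5
D: 5·0+5·1 = 5 | 1·5 = 5
gcd(5,5,1) = 1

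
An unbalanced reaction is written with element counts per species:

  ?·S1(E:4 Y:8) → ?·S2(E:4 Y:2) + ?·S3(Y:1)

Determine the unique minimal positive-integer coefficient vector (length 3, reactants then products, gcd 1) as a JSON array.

Coefficients: [1, 1, 6]

E: 1·4 = 4 | 1·4+6·0 = 4
Y: 1·8 = 8 | 1·2+6·1 = 8
gcd(1,1,6) = 1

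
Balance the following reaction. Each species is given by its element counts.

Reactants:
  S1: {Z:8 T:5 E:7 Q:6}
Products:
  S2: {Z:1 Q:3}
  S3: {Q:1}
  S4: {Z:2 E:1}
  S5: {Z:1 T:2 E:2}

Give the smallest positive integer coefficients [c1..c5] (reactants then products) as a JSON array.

Z: 2·8 = 16 | 3·1+3·0+4·2+5·1 = 16
T: 2·5 = 10 | 3·0+3·0+4·0+5·2 = 10
E: 2·7 = 14 | 3·0+3·0+4·1+5·2 = 14
Q: 2·6 = 12 | 3·3+3·1+4·0+5·0 = 12
gcd(2,3,3,4,5) = 1

Coefficients: [2, 3, 3, 4, 5]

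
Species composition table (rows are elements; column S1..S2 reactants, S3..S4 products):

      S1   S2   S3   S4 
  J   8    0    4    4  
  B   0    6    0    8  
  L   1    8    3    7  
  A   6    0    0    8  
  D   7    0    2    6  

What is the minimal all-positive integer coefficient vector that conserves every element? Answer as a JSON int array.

Coefficients: [4, 4, 5, 3]

J: 4·8+4·0 = 32 | 5·4+3·4 = 32
B: 4·0+4·6 = 24 | 5·0+3·8 = 24
L: 4·1+4·8 = 36 | 5·3+3·7 = 36
A: 4·6+4·0 = 24 | 5·0+3·8 = 24
D: 4·7+4·0 = 28 | 5·2+3·6 = 28
gcd(4,4,5,3) = 1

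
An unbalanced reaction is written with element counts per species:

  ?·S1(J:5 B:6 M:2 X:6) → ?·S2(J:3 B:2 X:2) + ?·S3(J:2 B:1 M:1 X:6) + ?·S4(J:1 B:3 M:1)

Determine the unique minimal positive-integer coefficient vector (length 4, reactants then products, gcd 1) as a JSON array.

J: 4·5 = 20 | 3·3+3·2+5·1 = 20
B: 4·6 = 24 | 3·2+3·1+5·3 = 24
M: 4·2 = 8 | 3·0+3·1+5·1 = 8
X: 4·6 = 24 | 3·2+3·6+5·0 = 24
gcd(4,3,3,5) = 1

Coefficients: [4, 3, 3, 5]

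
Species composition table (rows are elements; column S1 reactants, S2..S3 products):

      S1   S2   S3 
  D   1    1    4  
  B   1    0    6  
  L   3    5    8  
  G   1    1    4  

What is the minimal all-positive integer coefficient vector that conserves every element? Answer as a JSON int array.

Coefficients: [6, 2, 1]

D: 6·1 = 6 | 2·1+1·4 = 6
B: 6·1 = 6 | 2·0+1·6 = 6
L: 6·3 = 18 | 2·5+1·8 = 18
G: 6·1 = 6 | 2·1+1·4 = 6
gcd(6,2,1) = 1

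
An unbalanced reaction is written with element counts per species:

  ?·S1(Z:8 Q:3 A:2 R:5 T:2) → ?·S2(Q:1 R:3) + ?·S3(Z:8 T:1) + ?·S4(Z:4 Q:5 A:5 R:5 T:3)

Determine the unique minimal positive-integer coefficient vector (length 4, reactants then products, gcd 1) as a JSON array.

Z: 5·8 = 40 | 5·0+4·8+2·4 = 40
Q: 5·3 = 15 | 5·1+4·0+2·5 = 15
A: 5·2 = 10 | 5·0+4·0+2·5 = 10
R: 5·5 = 25 | 5·3+4·0+2·5 = 25
T: 5·2 = 10 | 5·0+4·1+2·3 = 10
gcd(5,5,4,2) = 1

Coefficients: [5, 5, 4, 2]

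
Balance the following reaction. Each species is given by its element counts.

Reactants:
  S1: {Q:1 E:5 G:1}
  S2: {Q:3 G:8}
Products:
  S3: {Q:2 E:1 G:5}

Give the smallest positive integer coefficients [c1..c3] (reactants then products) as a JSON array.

Q: 1·1+3·3 = 10 | 5·2 = 10
E: 1·5+3·0 = 5 | 5·1 = 5
G: 1·1+3·8 = 25 | 5·5 = 25
gcd(1,3,5) = 1

Coefficients: [1, 3, 5]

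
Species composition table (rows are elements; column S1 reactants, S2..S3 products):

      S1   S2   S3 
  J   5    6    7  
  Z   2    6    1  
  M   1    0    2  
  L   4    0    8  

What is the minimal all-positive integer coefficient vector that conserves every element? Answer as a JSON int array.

J: 4·5 = 20 | 1·6+2·7 = 20
Z: 4·2 = 8 | 1·6+2·1 = 8
M: 4·1 = 4 | 1·0+2·2 = 4
L: 4·4 = 16 | 1·0+2·8 = 16
gcd(4,1,2) = 1

Coefficients: [4, 1, 2]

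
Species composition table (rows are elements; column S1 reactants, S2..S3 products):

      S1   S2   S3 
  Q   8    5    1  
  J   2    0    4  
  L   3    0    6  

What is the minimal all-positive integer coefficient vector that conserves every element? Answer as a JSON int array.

Q: 2·8 = 16 | 3·5+1·1 = 16
J: 2·2 = 4 | 3·0+1·4 = 4
L: 2·3 = 6 | 3·0+1·6 = 6
gcd(2,3,1) = 1

Coefficients: [2, 3, 1]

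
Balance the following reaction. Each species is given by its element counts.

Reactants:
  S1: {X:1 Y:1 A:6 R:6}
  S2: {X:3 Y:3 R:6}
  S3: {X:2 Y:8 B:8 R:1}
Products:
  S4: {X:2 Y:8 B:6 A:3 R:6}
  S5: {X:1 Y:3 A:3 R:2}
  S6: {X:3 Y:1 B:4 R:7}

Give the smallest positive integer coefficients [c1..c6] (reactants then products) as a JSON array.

X: 4·1+3·3+3·2 = 19 | 2·2+6·1+3·3 = 19
Y: 4·1+3·3+3·8 = 37 | 2·8+6·3+3·1 = 37
B: 4·0+3·0+3·8 = 24 | 2·6+6·0+3·4 = 24
A: 4·6+3·0+3·0 = 24 | 2·3+6·3+3·0 = 24
R: 4·6+3·6+3·1 = 45 | 2·6+6·2+3·7 = 45
gcd(4,3,3,2,6,3) = 1

Coefficients: [4, 3, 3, 2, 6, 3]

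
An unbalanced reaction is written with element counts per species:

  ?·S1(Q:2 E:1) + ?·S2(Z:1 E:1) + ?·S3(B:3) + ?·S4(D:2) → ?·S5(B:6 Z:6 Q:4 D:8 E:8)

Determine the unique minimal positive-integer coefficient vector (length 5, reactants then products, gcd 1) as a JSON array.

B: 2·0+6·0+2·3+4·0 = 6 | 1·6 = 6
Z: 2·0+6·1+2·0+4·0 = 6 | 1·6 = 6
Q: 2·2+6·0+2·0+4·0 = 4 | 1·4 = 4
D: 2·0+6·0+2·0+4·2 = 8 | 1·8 = 8
E: 2·1+6·1+2·0+4·0 = 8 | 1·8 = 8
gcd(2,6,2,4,1) = 1

Coefficients: [2, 6, 2, 4, 1]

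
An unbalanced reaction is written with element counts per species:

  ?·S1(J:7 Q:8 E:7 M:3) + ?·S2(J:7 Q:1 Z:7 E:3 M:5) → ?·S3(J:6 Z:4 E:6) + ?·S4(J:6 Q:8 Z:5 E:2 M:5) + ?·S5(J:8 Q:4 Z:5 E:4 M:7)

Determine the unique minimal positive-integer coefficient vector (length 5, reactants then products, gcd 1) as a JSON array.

J: 2·7+4·7 = 42 | 2·6+1·6+3·8 = 42
Q: 2·8+4·1 = 20 | 2·0+1·8+3·4 = 20
Z: 2·0+4·7 = 28 | 2·4+1·5+3·5 = 28
E: 2·7+4·3 = 26 | 2·6+1·2+3·4 = 26
M: 2·3+4·5 = 26 | 2·0+1·5+3·7 = 26
gcd(2,4,2,1,3) = 1

Coefficients: [2, 4, 2, 1, 3]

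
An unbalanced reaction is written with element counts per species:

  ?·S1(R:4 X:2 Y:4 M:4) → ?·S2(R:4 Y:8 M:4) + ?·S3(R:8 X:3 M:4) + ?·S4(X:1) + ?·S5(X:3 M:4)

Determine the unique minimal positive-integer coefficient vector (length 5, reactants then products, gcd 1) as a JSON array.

R: 4·4 = 16 | 2·4+1·8+2·0+1·0 = 16
X: 4·2 = 8 | 2·0+1·3+2·1+1·3 = 8
Y: 4·4 = 16 | 2·8+1·0+2·0+1·0 = 16
M: 4·4 = 16 | 2·4+1·4+2·0+1·4 = 16
gcd(4,2,1,2,1) = 1

Coefficients: [4, 2, 1, 2, 1]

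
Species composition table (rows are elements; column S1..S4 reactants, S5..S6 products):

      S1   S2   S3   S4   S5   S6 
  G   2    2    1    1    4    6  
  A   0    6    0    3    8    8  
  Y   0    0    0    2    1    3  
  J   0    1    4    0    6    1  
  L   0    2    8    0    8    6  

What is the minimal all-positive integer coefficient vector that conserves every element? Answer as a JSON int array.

Coefficients: [5, 5, 4, 6, 3, 3]

G: 5·2+5·2+4·1+6·1 = 30 | 3·4+3·6 = 30
A: 5·0+5·6+4·0+6·3 = 48 | 3·8+3·8 = 48
Y: 5·0+5·0+4·0+6·2 = 12 | 3·1+3·3 = 12
J: 5·0+5·1+4·4+6·0 = 21 | 3·6+3·1 = 21
L: 5·0+5·2+4·8+6·0 = 42 | 3·8+3·6 = 42
gcd(5,5,4,6,3,3) = 1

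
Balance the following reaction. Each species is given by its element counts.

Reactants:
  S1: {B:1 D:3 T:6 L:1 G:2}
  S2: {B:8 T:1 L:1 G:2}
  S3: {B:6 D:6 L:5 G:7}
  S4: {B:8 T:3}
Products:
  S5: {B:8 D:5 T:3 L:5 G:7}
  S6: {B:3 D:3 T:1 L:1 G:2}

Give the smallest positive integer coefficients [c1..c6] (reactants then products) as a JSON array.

Coefficients: [3, 2, 6, 1, 6, 5]

B: 3·1+2·8+6·6+1·8 = 63 | 6·8+5·3 = 63
D: 3·3+2·0+6·6+1·0 = 45 | 6·5+5·3 = 45
T: 3·6+2·1+6·0+1·3 = 23 | 6·3+5·1 = 23
L: 3·1+2·1+6·5+1·0 = 35 | 6·5+5·1 = 35
G: 3·2+2·2+6·7+1·0 = 52 | 6·7+5·2 = 52
gcd(3,2,6,1,6,5) = 1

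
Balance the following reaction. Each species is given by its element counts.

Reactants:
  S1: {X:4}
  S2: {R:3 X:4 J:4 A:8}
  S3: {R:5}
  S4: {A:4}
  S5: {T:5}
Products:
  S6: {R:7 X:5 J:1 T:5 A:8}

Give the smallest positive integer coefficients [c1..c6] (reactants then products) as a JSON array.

R: 4·0+1·3+5·5+6·0+4·0 = 28 | 4·7 = 28
X: 4·4+1·4+5·0+6·0+4·0 = 20 | 4·5 = 20
J: 4·0+1·4+5·0+6·0+4·0 = 4 | 4·1 = 4
T: 4·0+1·0+5·0+6·0+4·5 = 20 | 4·5 = 20
A: 4·0+1·8+5·0+6·4+4·0 = 32 | 4·8 = 32
gcd(4,1,5,6,4,4) = 1

Coefficients: [4, 1, 5, 6, 4, 4]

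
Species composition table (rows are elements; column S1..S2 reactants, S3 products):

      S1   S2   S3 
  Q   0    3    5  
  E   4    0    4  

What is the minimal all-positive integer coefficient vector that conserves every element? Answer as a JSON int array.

Q: 3·0+5·3 = 15 | 3·5 = 15
E: 3·4+5·0 = 12 | 3·4 = 12
gcd(3,5,3) = 1

Coefficients: [3, 5, 3]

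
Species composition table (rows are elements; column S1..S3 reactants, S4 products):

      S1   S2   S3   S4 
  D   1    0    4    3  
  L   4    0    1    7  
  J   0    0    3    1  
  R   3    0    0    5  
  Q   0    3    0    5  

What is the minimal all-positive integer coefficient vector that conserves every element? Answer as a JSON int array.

Coefficients: [5, 5, 1, 3]

D: 5·1+5·0+1·4 = 9 | 3·3 = 9
L: 5·4+5·0+1·1 = 21 | 3·7 = 21
J: 5·0+5·0+1·3 = 3 | 3·1 = 3
R: 5·3+5·0+1·0 = 15 | 3·5 = 15
Q: 5·0+5·3+1·0 = 15 | 3·5 = 15
gcd(5,5,1,3) = 1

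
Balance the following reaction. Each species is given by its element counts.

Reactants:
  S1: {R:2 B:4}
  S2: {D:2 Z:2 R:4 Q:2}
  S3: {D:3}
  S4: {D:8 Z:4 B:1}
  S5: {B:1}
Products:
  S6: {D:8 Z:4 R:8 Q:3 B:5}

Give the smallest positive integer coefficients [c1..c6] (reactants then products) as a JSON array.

Coefficients: [4, 6, 4, 1, 3, 4]

D: 4·0+6·2+4·3+1·8+3·0 = 32 | 4·8 = 32
Z: 4·0+6·2+4·0+1·4+3·0 = 16 | 4·4 = 16
R: 4·2+6·4+4·0+1·0+3·0 = 32 | 4·8 = 32
Q: 4·0+6·2+4·0+1·0+3·0 = 12 | 4·3 = 12
B: 4·4+6·0+4·0+1·1+3·1 = 20 | 4·5 = 20
gcd(4,6,4,1,3,4) = 1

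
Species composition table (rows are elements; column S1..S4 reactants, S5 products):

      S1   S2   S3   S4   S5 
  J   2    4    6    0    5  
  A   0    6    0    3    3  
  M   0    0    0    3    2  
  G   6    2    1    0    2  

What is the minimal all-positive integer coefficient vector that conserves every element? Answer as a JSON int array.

J: 1·2+1·4+4·6+4·0 = 30 | 6·5 = 30
A: 1·0+1·6+4·0+4·3 = 18 | 6·3 = 18
M: 1·0+1·0+4·0+4·3 = 12 | 6·2 = 12
G: 1·6+1·2+4·1+4·0 = 12 | 6·2 = 12
gcd(1,1,4,4,6) = 1

Coefficients: [1, 1, 4, 4, 6]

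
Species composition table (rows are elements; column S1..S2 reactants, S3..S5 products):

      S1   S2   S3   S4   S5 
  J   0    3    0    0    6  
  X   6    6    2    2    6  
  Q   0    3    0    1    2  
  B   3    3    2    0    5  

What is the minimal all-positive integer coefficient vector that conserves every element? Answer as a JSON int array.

Coefficients: [1, 2, 2, 4, 1]

J: 1·0+2·3 = 6 | 2·0+4·0+1·6 = 6
X: 1·6+2·6 = 18 | 2·2+4·2+1·6 = 18
Q: 1·0+2·3 = 6 | 2·0+4·1+1·2 = 6
B: 1·3+2·3 = 9 | 2·2+4·0+1·5 = 9
gcd(1,2,2,4,1) = 1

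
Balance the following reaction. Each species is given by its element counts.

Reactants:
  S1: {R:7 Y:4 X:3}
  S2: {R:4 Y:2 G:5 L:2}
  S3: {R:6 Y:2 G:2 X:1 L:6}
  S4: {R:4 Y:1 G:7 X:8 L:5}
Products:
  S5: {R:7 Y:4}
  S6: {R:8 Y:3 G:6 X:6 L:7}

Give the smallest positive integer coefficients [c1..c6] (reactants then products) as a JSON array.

R: 6·7+3·4+4·6+1·4 = 82 | 6·7+5·8 = 82
Y: 6·4+3·2+4·2+1·1 = 39 | 6·4+5·3 = 39
G: 6·0+3·5+4·2+1·7 = 30 | 6·0+5·6 = 30
X: 6·3+3·0+4·1+1·8 = 30 | 6·0+5·6 = 30
L: 6·0+3·2+4·6+1·5 = 35 | 6·0+5·7 = 35
gcd(6,3,4,1,6,5) = 1

Coefficients: [6, 3, 4, 1, 6, 5]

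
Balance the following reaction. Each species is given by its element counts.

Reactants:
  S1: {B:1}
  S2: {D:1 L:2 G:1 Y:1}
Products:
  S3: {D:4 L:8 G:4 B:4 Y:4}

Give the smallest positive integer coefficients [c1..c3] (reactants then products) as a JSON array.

Coefficients: [4, 4, 1]

D: 4·0+4·1 = 4 | 1·4 = 4
L: 4·0+4·2 = 8 | 1·8 = 8
G: 4·0+4·1 = 4 | 1·4 = 4
B: 4·1+4·0 = 4 | 1·4 = 4
Y: 4·0+4·1 = 4 | 1·4 = 4
gcd(4,4,1) = 1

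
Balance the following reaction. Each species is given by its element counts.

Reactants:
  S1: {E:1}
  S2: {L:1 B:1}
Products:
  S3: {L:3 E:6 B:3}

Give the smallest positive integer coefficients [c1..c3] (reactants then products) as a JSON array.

L: 6·0+3·1 = 3 | 1·3 = 3
E: 6·1+3·0 = 6 | 1·6 = 6
B: 6·0+3·1 = 3 | 1·3 = 3
gcd(6,3,1) = 1

Coefficients: [6, 3, 1]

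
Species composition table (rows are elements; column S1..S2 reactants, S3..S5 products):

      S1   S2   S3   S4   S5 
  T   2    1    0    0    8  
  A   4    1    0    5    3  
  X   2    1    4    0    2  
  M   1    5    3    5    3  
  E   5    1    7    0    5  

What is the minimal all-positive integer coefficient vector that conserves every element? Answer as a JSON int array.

Coefficients: [5, 6, 3, 4, 2]

T: 5·2+6·1 = 16 | 3·0+4·0+2·8 = 16
A: 5·4+6·1 = 26 | 3·0+4·5+2·3 = 26
X: 5·2+6·1 = 16 | 3·4+4·0+2·2 = 16
M: 5·1+6·5 = 35 | 3·3+4·5+2·3 = 35
E: 5·5+6·1 = 31 | 3·7+4·0+2·5 = 31
gcd(5,6,3,4,2) = 1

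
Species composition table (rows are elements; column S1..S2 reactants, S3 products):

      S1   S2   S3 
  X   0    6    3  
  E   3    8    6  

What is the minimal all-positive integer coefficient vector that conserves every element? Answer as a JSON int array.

Coefficients: [4, 3, 6]

X: 4·0+3·6 = 18 | 6·3 = 18
E: 4·3+3·8 = 36 | 6·6 = 36
gcd(4,3,6) = 1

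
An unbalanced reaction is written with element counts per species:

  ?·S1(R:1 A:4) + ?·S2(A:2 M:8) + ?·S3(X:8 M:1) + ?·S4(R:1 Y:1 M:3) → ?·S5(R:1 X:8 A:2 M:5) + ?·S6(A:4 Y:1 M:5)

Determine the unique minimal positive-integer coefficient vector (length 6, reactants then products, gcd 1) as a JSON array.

Coefficients: [3, 3, 5, 2, 5, 2]

R: 3·1+3·0+5·0+2·1 = 5 | 5·1+2·0 = 5
X: 3·0+3·0+5·8+2·0 = 40 | 5·8+2·0 = 40
A: 3·4+3·2+5·0+2·0 = 18 | 5·2+2·4 = 18
Y: 3·0+3·0+5·0+2·1 = 2 | 5·0+2·1 = 2
M: 3·0+3·8+5·1+2·3 = 35 | 5·5+2·5 = 35
gcd(3,3,5,2,5,2) = 1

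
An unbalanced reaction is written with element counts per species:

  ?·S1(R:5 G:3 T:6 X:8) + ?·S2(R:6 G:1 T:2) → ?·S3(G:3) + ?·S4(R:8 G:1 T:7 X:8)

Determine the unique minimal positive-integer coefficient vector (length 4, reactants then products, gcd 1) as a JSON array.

R: 6·5+3·6 = 48 | 5·0+6·8 = 48
G: 6·3+3·1 = 21 | 5·3+6·1 = 21
T: 6·6+3·2 = 42 | 5·0+6·7 = 42
X: 6·8+3·0 = 48 | 5·0+6·8 = 48
gcd(6,3,5,6) = 1

Coefficients: [6, 3, 5, 6]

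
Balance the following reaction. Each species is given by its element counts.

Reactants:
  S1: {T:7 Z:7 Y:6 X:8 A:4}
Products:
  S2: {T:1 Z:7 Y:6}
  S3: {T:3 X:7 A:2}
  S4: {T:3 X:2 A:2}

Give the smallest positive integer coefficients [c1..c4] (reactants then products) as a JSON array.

Coefficients: [5, 5, 4, 6]

T: 5·7 = 35 | 5·1+4·3+6·3 = 35
Z: 5·7 = 35 | 5·7+4·0+6·0 = 35
Y: 5·6 = 30 | 5·6+4·0+6·0 = 30
X: 5·8 = 40 | 5·0+4·7+6·2 = 40
A: 5·4 = 20 | 5·0+4·2+6·2 = 20
gcd(5,5,4,6) = 1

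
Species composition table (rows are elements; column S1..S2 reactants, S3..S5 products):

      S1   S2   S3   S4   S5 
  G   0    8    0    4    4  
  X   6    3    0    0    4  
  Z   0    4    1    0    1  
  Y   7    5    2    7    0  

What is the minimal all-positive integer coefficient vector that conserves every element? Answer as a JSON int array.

G: 1·0+2·8 = 16 | 5·0+1·4+3·4 = 16
X: 1·6+2·3 = 12 | 5·0+1·0+3·4 = 12
Z: 1·0+2·4 = 8 | 5·1+1·0+3·1 = 8
Y: 1·7+2·5 = 17 | 5·2+1·7+3·0 = 17
gcd(1,2,5,1,3) = 1

Coefficients: [1, 2, 5, 1, 3]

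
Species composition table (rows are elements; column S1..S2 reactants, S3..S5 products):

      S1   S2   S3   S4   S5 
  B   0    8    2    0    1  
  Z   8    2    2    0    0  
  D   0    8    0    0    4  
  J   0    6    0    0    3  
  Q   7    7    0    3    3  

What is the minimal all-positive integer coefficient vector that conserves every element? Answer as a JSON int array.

Coefficients: [1, 2, 6, 3, 4]

B: 1·0+2·8 = 16 | 6·2+3·0+4·1 = 16
Z: 1·8+2·2 = 12 | 6·2+3·0+4·0 = 12
D: 1·0+2·8 = 16 | 6·0+3·0+4·4 = 16
J: 1·0+2·6 = 12 | 6·0+3·0+4·3 = 12
Q: 1·7+2·7 = 21 | 6·0+3·3+4·3 = 21
gcd(1,2,6,3,4) = 1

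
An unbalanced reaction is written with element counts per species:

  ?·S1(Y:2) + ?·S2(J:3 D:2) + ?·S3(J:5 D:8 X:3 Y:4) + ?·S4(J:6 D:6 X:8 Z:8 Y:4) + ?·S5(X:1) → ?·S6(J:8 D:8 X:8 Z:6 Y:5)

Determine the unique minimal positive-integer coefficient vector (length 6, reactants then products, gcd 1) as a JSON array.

J: 2·0+3·3+1·5+3·6+5·0 = 32 | 4·8 = 32
D: 2·0+3·2+1·8+3·6+5·0 = 32 | 4·8 = 32
X: 2·0+3·0+1·3+3·8+5·1 = 32 | 4·8 = 32
Z: 2·0+3·0+1·0+3·8+5·0 = 24 | 4·6 = 24
Y: 2·2+3·0+1·4+3·4+5·0 = 20 | 4·5 = 20
gcd(2,3,1,3,5,4) = 1

Coefficients: [2, 3, 1, 3, 5, 4]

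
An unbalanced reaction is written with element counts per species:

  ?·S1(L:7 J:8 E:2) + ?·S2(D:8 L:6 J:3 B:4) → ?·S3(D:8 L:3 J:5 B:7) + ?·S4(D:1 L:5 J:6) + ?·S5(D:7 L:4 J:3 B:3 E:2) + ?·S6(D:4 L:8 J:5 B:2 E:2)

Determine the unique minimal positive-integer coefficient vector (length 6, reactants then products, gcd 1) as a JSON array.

Coefficients: [6, 5, 1, 5, 1, 5]

D: 6·0+5·8 = 40 | 1·8+5·1+1·7+5·4 = 40
L: 6·7+5·6 = 72 | 1·3+5·5+1·4+5·8 = 72
J: 6·8+5·3 = 63 | 1·5+5·6+1·3+5·5 = 63
B: 6·0+5·4 = 20 | 1·7+5·0+1·3+5·2 = 20
E: 6·2+5·0 = 12 | 1·0+5·0+1·2+5·2 = 12
gcd(6,5,1,5,1,5) = 1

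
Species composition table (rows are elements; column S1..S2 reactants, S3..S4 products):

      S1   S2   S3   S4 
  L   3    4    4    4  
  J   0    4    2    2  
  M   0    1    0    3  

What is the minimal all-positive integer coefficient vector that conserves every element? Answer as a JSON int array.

Coefficients: [4, 3, 5, 1]

L: 4·3+3·4 = 24 | 5·4+1·4 = 24
J: 4·0+3·4 = 12 | 5·2+1·2 = 12
M: 4·0+3·1 = 3 | 5·0+1·3 = 3
gcd(4,3,5,1) = 1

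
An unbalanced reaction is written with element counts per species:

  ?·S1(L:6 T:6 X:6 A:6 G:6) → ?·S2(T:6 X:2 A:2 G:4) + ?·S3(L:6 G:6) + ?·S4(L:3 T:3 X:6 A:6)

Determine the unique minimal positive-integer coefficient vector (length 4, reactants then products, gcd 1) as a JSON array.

Coefficients: [5, 3, 3, 4]

L: 5·6 = 30 | 3·0+3·6+4·3 = 30
T: 5·6 = 30 | 3·6+3·0+4·3 = 30
X: 5·6 = 30 | 3·2+3·0+4·6 = 30
A: 5·6 = 30 | 3·2+3·0+4·6 = 30
G: 5·6 = 30 | 3·4+3·6+4·0 = 30
gcd(5,3,3,4) = 1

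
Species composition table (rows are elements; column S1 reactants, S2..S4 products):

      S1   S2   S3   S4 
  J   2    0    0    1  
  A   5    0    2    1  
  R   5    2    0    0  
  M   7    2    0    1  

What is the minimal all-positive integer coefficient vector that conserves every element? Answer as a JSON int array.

Coefficients: [2, 5, 3, 4]

J: 2·2 = 4 | 5·0+3·0+4·1 = 4
A: 2·5 = 10 | 5·0+3·2+4·1 = 10
R: 2·5 = 10 | 5·2+3·0+4·0 = 10
M: 2·7 = 14 | 5·2+3·0+4·1 = 14
gcd(2,5,3,4) = 1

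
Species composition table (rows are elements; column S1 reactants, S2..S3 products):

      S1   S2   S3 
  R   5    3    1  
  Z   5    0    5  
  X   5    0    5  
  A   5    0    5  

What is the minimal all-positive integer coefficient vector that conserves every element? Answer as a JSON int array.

R: 3·5 = 15 | 4·3+3·1 = 15
Z: 3·5 = 15 | 4·0+3·5 = 15
X: 3·5 = 15 | 4·0+3·5 = 15
A: 3·5 = 15 | 4·0+3·5 = 15
gcd(3,4,3) = 1

Coefficients: [3, 4, 3]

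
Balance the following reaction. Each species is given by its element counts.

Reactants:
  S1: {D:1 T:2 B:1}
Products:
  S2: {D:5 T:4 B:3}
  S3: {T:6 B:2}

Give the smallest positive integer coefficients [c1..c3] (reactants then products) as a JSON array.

D: 5·1 = 5 | 1·5+1·0 = 5
T: 5·2 = 10 | 1·4+1·6 = 10
B: 5·1 = 5 | 1·3+1·2 = 5
gcd(5,1,1) = 1

Coefficients: [5, 1, 1]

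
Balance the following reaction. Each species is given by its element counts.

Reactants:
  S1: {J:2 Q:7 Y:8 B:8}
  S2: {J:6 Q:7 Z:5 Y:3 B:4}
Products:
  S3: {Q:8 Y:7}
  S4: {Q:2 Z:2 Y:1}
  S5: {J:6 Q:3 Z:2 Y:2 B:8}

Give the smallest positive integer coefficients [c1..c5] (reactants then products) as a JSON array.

Coefficients: [3, 4, 3, 5, 5]

J: 3·2+4·6 = 30 | 3·0+5·0+5·6 = 30
Q: 3·7+4·7 = 49 | 3·8+5·2+5·3 = 49
Z: 3·0+4·5 = 20 | 3·0+5·2+5·2 = 20
Y: 3·8+4·3 = 36 | 3·7+5·1+5·2 = 36
B: 3·8+4·4 = 40 | 3·0+5·0+5·8 = 40
gcd(3,4,3,5,5) = 1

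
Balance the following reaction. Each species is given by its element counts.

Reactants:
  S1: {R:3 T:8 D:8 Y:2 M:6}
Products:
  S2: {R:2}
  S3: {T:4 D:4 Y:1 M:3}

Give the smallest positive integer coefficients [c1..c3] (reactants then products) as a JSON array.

Coefficients: [2, 3, 4]

R: 2·3 = 6 | 3·2+4·0 = 6
T: 2·8 = 16 | 3·0+4·4 = 16
D: 2·8 = 16 | 3·0+4·4 = 16
Y: 2·2 = 4 | 3·0+4·1 = 4
M: 2·6 = 12 | 3·0+4·3 = 12
gcd(2,3,4) = 1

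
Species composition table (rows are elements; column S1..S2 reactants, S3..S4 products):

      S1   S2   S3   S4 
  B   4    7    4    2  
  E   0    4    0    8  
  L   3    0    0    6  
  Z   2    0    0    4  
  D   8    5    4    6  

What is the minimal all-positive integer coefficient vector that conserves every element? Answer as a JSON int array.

B: 2·4+2·7 = 22 | 5·4+1·2 = 22
E: 2·0+2·4 = 8 | 5·0+1·8 = 8
L: 2·3+2·0 = 6 | 5·0+1·6 = 6
Z: 2·2+2·0 = 4 | 5·0+1·4 = 4
D: 2·8+2·5 = 26 | 5·4+1·6 = 26
gcd(2,2,5,1) = 1

Coefficients: [2, 2, 5, 1]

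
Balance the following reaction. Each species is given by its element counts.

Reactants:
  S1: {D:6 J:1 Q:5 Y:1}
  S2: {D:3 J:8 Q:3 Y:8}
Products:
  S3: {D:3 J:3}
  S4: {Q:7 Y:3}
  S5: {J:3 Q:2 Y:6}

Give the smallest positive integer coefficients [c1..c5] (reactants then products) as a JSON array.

Coefficients: [1, 4, 6, 1, 5]

D: 1·6+4·3 = 18 | 6·3+1·0+5·0 = 18
J: 1·1+4·8 = 33 | 6·3+1·0+5·3 = 33
Q: 1·5+4·3 = 17 | 6·0+1·7+5·2 = 17
Y: 1·1+4·8 = 33 | 6·0+1·3+5·6 = 33
gcd(1,4,6,1,5) = 1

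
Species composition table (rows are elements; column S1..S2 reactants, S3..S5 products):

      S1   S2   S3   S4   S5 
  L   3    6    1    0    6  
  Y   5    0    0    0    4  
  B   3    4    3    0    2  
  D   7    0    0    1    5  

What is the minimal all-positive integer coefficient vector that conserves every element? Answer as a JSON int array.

L: 4·3+4·6 = 36 | 6·1+3·0+5·6 = 36
Y: 4·5+4·0 = 20 | 6·0+3·0+5·4 = 20
B: 4·3+4·4 = 28 | 6·3+3·0+5·2 = 28
D: 4·7+4·0 = 28 | 6·0+3·1+5·5 = 28
gcd(4,4,6,3,5) = 1

Coefficients: [4, 4, 6, 3, 5]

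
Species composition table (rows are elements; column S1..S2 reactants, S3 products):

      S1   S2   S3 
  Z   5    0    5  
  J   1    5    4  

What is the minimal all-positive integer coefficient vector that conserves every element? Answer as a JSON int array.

Z: 5·5+3·0 = 25 | 5·5 = 25
J: 5·1+3·5 = 20 | 5·4 = 20
gcd(5,3,5) = 1

Coefficients: [5, 3, 5]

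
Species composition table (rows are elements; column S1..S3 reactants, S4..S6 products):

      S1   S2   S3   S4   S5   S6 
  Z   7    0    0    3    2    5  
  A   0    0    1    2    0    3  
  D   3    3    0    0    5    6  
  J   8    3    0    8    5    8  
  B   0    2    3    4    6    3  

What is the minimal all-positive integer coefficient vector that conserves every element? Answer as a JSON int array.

Z: 2·7+5·0+5·0 = 14 | 1·3+3·2+1·5 = 14
A: 2·0+5·0+5·1 = 5 | 1·2+3·0+1·3 = 5
D: 2·3+5·3+5·0 = 21 | 1·0+3·5+1·6 = 21
J: 2·8+5·3+5·0 = 31 | 1·8+3·5+1·8 = 31
B: 2·0+5·2+5·3 = 25 | 1·4+3·6+1·3 = 25
gcd(2,5,5,1,3,1) = 1

Coefficients: [2, 5, 5, 1, 3, 1]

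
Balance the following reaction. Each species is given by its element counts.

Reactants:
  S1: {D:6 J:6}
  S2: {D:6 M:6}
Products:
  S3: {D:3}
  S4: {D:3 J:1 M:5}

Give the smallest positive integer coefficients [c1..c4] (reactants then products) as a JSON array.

D: 1·6+5·6 = 36 | 6·3+6·3 = 36
J: 1·6+5·0 = 6 | 6·0+6·1 = 6
M: 1·0+5·6 = 30 | 6·0+6·5 = 30
gcd(1,5,6,6) = 1

Coefficients: [1, 5, 6, 6]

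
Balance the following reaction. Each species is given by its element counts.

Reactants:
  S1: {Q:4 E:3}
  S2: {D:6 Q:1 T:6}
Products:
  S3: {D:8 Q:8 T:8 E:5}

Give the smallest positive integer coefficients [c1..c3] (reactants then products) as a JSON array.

D: 5·0+4·6 = 24 | 3·8 = 24
Q: 5·4+4·1 = 24 | 3·8 = 24
T: 5·0+4·6 = 24 | 3·8 = 24
E: 5·3+4·0 = 15 | 3·5 = 15
gcd(5,4,3) = 1

Coefficients: [5, 4, 3]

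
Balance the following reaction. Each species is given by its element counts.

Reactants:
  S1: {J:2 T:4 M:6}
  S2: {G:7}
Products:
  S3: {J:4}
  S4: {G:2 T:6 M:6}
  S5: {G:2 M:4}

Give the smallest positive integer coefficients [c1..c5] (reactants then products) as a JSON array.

G: 6·0+2·7 = 14 | 3·0+4·2+3·2 = 14
J: 6·2+2·0 = 12 | 3·4+4·0+3·0 = 12
T: 6·4+2·0 = 24 | 3·0+4·6+3·0 = 24
M: 6·6+2·0 = 36 | 3·0+4·6+3·4 = 36
gcd(6,2,3,4,3) = 1

Coefficients: [6, 2, 3, 4, 3]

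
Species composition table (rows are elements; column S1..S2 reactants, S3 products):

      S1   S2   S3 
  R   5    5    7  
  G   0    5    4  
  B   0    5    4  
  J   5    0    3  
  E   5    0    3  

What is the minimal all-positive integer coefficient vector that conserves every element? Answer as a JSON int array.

Coefficients: [3, 4, 5]

R: 3·5+4·5 = 35 | 5·7 = 35
G: 3·0+4·5 = 20 | 5·4 = 20
B: 3·0+4·5 = 20 | 5·4 = 20
J: 3·5+4·0 = 15 | 5·3 = 15
E: 3·5+4·0 = 15 | 5·3 = 15
gcd(3,4,5) = 1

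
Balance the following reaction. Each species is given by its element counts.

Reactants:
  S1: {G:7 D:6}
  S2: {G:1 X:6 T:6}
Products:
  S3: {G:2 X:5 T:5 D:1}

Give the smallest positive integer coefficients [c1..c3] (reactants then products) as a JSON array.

Coefficients: [1, 5, 6]

G: 1·7+5·1 = 12 | 6·2 = 12
X: 1·0+5·6 = 30 | 6·5 = 30
T: 1·0+5·6 = 30 | 6·5 = 30
D: 1·6+5·0 = 6 | 6·1 = 6
gcd(1,5,6) = 1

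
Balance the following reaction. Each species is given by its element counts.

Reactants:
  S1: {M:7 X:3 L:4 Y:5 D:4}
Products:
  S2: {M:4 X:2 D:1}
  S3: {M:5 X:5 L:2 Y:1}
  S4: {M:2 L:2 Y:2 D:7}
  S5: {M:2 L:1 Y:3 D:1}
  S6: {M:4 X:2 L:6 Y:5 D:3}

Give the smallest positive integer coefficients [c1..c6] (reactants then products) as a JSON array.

Coefficients: [5, 3, 1, 1, 4, 2]

M: 5·7 = 35 | 3·4+1·5+1·2+4·2+2·4 = 35
X: 5·3 = 15 | 3·2+1·5+1·0+4·0+2·2 = 15
L: 5·4 = 20 | 3·0+1·2+1·2+4·1+2·6 = 20
Y: 5·5 = 25 | 3·0+1·1+1·2+4·3+2·5 = 25
D: 5·4 = 20 | 3·1+1·0+1·7+4·1+2·3 = 20
gcd(5,3,1,1,4,2) = 1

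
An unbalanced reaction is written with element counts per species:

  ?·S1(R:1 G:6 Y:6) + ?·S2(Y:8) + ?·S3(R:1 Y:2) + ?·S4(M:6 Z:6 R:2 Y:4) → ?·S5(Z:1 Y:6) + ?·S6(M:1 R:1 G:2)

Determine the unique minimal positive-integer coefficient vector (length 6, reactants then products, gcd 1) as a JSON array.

Coefficients: [2, 2, 2, 1, 6, 6]

M: 2·0+2·0+2·0+1·6 = 6 | 6·0+6·1 = 6
Z: 2·0+2·0+2·0+1·6 = 6 | 6·1+6·0 = 6
R: 2·1+2·0+2·1+1·2 = 6 | 6·0+6·1 = 6
G: 2·6+2·0+2·0+1·0 = 12 | 6·0+6·2 = 12
Y: 2·6+2·8+2·2+1·4 = 36 | 6·6+6·0 = 36
gcd(2,2,2,1,6,6) = 1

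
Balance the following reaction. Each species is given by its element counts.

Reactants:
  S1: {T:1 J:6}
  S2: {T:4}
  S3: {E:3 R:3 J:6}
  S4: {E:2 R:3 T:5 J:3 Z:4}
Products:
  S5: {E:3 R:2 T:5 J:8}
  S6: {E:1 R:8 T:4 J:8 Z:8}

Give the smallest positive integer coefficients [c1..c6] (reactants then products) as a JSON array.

E: 3·0+4·0+4·3+2·2 = 16 | 5·3+1·1 = 16
R: 3·0+4·0+4·3+2·3 = 18 | 5·2+1·8 = 18
T: 3·1+4·4+4·0+2·5 = 29 | 5·5+1·4 = 29
J: 3·6+4·0+4·6+2·3 = 48 | 5·8+1·8 = 48
Z: 3·0+4·0+4·0+2·4 = 8 | 5·0+1·8 = 8
gcd(3,4,4,2,5,1) = 1

Coefficients: [3, 4, 4, 2, 5, 1]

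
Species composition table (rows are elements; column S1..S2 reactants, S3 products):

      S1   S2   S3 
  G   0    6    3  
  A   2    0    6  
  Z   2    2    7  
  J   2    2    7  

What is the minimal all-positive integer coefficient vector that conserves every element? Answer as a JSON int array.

Coefficients: [6, 1, 2]

G: 6·0+1·6 = 6 | 2·3 = 6
A: 6·2+1·0 = 12 | 2·6 = 12
Z: 6·2+1·2 = 14 | 2·7 = 14
J: 6·2+1·2 = 14 | 2·7 = 14
gcd(6,1,2) = 1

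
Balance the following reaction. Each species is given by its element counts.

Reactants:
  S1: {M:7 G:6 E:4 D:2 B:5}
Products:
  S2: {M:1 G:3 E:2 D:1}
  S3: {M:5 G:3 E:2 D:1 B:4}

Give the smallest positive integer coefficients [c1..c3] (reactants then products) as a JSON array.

Coefficients: [4, 3, 5]

M: 4·7 = 28 | 3·1+5·5 = 28
G: 4·6 = 24 | 3·3+5·3 = 24
E: 4·4 = 16 | 3·2+5·2 = 16
D: 4·2 = 8 | 3·1+5·1 = 8
B: 4·5 = 20 | 3·0+5·4 = 20
gcd(4,3,5) = 1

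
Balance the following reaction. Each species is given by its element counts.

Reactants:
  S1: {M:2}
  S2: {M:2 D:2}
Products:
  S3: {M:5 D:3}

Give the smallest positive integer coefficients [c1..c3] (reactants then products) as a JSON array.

Coefficients: [2, 3, 2]

M: 2·2+3·2 = 10 | 2·5 = 10
D: 2·0+3·2 = 6 | 2·3 = 6
gcd(2,3,2) = 1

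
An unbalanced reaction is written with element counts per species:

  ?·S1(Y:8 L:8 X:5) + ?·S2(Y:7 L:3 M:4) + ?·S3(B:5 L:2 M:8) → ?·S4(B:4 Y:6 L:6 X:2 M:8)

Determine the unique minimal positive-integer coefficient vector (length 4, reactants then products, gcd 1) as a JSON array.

Coefficients: [2, 2, 4, 5]

B: 2·0+2·0+4·5 = 20 | 5·4 = 20
Y: 2·8+2·7+4·0 = 30 | 5·6 = 30
L: 2·8+2·3+4·2 = 30 | 5·6 = 30
X: 2·5+2·0+4·0 = 10 | 5·2 = 10
M: 2·0+2·4+4·8 = 40 | 5·8 = 40
gcd(2,2,4,5) = 1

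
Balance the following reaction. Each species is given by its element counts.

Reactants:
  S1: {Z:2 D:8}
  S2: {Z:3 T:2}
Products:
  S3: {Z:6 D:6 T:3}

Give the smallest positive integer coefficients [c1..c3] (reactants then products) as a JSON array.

Coefficients: [3, 6, 4]

Z: 3·2+6·3 = 24 | 4·6 = 24
D: 3·8+6·0 = 24 | 4·6 = 24
T: 3·0+6·2 = 12 | 4·3 = 12
gcd(3,6,4) = 1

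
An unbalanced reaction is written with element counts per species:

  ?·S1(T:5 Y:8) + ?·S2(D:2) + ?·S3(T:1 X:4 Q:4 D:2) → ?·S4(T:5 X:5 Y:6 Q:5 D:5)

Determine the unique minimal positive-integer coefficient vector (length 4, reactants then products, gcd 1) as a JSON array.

Coefficients: [3, 5, 5, 4]

T: 3·5+5·0+5·1 = 20 | 4·5 = 20
X: 3·0+5·0+5·4 = 20 | 4·5 = 20
Y: 3·8+5·0+5·0 = 24 | 4·6 = 24
Q: 3·0+5·0+5·4 = 20 | 4·5 = 20
D: 3·0+5·2+5·2 = 20 | 4·5 = 20
gcd(3,5,5,4) = 1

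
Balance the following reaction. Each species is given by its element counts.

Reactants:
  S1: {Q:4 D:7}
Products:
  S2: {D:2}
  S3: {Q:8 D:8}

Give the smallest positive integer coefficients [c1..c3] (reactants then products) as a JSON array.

Coefficients: [2, 3, 1]

Q: 2·4 = 8 | 3·0+1·8 = 8
D: 2·7 = 14 | 3·2+1·8 = 14
gcd(2,3,1) = 1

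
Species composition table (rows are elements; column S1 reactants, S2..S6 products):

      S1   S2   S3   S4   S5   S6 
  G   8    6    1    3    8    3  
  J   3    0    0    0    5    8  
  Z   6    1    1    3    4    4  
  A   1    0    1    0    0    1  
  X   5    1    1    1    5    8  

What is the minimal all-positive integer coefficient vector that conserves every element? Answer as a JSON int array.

Coefficients: [6, 1, 5, 6, 2, 1]

G: 6·8 = 48 | 1·6+5·1+6·3+2·8+1·3 = 48
J: 6·3 = 18 | 1·0+5·0+6·0+2·5+1·8 = 18
Z: 6·6 = 36 | 1·1+5·1+6·3+2·4+1·4 = 36
A: 6·1 = 6 | 1·0+5·1+6·0+2·0+1·1 = 6
X: 6·5 = 30 | 1·1+5·1+6·1+2·5+1·8 = 30
gcd(6,1,5,6,2,1) = 1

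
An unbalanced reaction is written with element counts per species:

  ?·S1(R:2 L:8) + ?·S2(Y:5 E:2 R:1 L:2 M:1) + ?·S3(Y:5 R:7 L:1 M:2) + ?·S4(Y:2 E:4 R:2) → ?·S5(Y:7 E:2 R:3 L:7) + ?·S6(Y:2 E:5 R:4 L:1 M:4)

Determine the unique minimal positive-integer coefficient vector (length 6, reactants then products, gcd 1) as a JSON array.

Coefficients: [3, 6, 1, 2, 5, 2]

Y: 3·0+6·5+1·5+2·2 = 39 | 5·7+2·2 = 39
E: 3·0+6·2+1·0+2·4 = 20 | 5·2+2·5 = 20
R: 3·2+6·1+1·7+2·2 = 23 | 5·3+2·4 = 23
L: 3·8+6·2+1·1+2·0 = 37 | 5·7+2·1 = 37
M: 3·0+6·1+1·2+2·0 = 8 | 5·0+2·4 = 8
gcd(3,6,1,2,5,2) = 1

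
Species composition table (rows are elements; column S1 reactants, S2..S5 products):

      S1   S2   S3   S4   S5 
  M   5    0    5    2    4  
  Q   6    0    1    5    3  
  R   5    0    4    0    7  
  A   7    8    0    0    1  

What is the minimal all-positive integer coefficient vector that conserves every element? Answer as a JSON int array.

Coefficients: [5, 4, 1, 4, 3]

M: 5·5 = 25 | 4·0+1·5+4·2+3·4 = 25
Q: 5·6 = 30 | 4·0+1·1+4·5+3·3 = 30
R: 5·5 = 25 | 4·0+1·4+4·0+3·7 = 25
A: 5·7 = 35 | 4·8+1·0+4·0+3·1 = 35
gcd(5,4,1,4,3) = 1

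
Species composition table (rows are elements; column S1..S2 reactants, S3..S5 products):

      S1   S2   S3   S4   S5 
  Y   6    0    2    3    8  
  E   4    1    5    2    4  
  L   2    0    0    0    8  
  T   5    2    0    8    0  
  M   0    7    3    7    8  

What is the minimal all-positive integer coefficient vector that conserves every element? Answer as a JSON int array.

Coefficients: [4, 6, 2, 4, 1]

Y: 4·6+6·0 = 24 | 2·2+4·3+1·8 = 24
E: 4·4+6·1 = 22 | 2·5+4·2+1·4 = 22
L: 4·2+6·0 = 8 | 2·0+4·0+1·8 = 8
T: 4·5+6·2 = 32 | 2·0+4·8+1·0 = 32
M: 4·0+6·7 = 42 | 2·3+4·7+1·8 = 42
gcd(4,6,2,4,1) = 1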